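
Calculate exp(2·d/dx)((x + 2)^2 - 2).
x^{2} + 8 x + 14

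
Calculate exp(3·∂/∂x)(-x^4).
- x^{4} - 12 x^{3} - 54 x^{2} - 108 x - 81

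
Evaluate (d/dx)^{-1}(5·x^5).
\frac{5 x^{6}}{6}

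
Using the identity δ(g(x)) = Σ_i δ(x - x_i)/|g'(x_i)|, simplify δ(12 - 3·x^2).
\frac{\delta(x - 2) + \delta(x + 2)}{12}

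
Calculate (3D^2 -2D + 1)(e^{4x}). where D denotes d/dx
41 e^{4 x}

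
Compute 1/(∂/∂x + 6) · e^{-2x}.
\frac{e^{- 2 x}}{4}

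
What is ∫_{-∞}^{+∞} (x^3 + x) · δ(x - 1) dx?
2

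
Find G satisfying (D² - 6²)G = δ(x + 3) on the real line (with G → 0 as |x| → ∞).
-\frac{e^{-6|x + 3|}}{12}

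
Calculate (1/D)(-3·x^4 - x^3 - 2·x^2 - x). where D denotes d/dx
- \frac{3 x^{5}}{5} - \frac{x^{4}}{4} - \frac{2 x^{3}}{3} - \frac{x^{2}}{2}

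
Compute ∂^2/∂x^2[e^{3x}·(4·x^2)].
\left(36 x^{2} + 48 x + 8\right) e^{3 x}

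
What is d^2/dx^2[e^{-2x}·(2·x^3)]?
4 x \left(2 x^{2} - 6 x + 3\right) e^{- 2 x}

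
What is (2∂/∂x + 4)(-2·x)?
- 8 x - 4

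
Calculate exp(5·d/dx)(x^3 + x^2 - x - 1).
x^{3} + 16 x^{2} + 84 x + 144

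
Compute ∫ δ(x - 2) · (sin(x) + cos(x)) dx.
\cos{\left(2 \right)} + \sin{\left(2 \right)}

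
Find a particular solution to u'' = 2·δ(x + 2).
|x + 2|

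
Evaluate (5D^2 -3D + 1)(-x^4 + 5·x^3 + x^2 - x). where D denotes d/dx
- x^{4} + 17 x^{3} - 104 x^{2} + 143 x + 13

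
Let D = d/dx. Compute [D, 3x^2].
6 x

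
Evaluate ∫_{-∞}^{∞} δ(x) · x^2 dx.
0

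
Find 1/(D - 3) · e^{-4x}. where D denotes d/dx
- \frac{e^{- 4 x}}{7}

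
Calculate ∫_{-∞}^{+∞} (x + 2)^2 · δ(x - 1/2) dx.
\frac{25}{4}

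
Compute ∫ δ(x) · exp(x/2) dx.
1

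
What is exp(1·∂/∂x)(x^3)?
x^{3} + 3 x^{2} + 3 x + 1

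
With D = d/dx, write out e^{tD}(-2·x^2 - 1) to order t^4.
- 2 t^{2} - 4 t x - 2 x^{2} - 1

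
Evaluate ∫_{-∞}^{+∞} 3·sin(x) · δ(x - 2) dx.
3 \sin{\left(2 \right)}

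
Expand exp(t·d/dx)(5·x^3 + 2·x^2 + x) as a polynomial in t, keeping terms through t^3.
5 t^{3} + t^{2} \left(15 x + 2\right) + t \left(15 x^{2} + 4 x + 1\right) + 5 x^{3} + 2 x^{2} + x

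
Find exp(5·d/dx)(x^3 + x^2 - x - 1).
x^{3} + 16 x^{2} + 84 x + 144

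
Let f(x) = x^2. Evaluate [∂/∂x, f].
2 x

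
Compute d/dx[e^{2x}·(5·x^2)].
10 x \left(x + 1\right) e^{2 x}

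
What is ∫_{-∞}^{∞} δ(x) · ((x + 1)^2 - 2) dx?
-1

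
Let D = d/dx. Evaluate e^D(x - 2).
x - 1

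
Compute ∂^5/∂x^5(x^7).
2520 x^{2}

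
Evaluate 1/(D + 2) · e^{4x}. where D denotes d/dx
\frac{e^{4 x}}{6}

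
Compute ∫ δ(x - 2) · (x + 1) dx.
3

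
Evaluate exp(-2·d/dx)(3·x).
3 x - 6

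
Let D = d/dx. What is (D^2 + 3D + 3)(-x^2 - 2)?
- 3 x^{2} - 6 x - 8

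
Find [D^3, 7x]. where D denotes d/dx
21D^{2}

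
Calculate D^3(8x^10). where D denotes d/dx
5760 x^{7}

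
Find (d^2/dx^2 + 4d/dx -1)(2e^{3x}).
40 e^{3 x}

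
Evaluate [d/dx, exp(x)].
e^{x}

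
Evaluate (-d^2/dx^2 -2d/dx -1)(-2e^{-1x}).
0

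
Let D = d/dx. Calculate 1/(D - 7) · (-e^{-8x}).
\frac{e^{- 8 x}}{15}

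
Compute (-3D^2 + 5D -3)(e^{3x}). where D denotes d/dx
- 15 e^{3 x}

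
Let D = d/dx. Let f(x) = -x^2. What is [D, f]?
- 2 x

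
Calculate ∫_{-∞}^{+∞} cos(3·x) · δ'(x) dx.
0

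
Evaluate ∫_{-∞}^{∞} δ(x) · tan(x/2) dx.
0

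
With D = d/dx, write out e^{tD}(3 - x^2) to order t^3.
- t^{2} - 2 t x - x^{2} + 3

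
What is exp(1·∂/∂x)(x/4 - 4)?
\frac{x}{4} - \frac{15}{4}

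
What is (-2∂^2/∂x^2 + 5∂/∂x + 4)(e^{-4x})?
- 48 e^{- 4 x}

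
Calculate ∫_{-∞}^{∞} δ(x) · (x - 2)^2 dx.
4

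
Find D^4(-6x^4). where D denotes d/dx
-144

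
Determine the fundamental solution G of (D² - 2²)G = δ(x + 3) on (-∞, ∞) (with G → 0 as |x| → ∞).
-\frac{e^{-2|x + 3|}}{4}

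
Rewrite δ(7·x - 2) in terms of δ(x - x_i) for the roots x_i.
\frac{\delta(x - 2/7)}{7}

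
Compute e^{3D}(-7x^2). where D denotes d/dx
- 7 x^{2} - 42 x - 63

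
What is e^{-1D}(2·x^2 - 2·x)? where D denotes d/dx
2 x^{2} - 6 x + 4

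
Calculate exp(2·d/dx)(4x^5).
4 x^{5} + 40 x^{4} + 160 x^{3} + 320 x^{2} + 320 x + 128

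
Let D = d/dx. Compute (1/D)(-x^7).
- \frac{x^{8}}{8}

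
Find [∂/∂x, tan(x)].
\frac{1}{\cos^{2}{\left(x \right)}}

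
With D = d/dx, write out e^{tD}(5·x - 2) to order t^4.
5 t + 5 x - 2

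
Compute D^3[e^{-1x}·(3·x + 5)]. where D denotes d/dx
\left(4 - 3 x\right) e^{- x}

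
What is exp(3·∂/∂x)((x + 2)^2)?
x^{2} + 10 x + 25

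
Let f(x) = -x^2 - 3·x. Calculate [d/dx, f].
- 2 x - 3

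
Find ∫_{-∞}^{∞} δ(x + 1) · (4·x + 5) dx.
1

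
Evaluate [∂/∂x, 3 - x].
-1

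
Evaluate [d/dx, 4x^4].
16 x^{3}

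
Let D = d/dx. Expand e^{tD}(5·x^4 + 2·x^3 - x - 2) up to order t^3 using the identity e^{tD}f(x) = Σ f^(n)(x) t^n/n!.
t^{3} \left(20 x + 2\right) + 6 t^{2} x \left(5 x + 1\right) + t \left(20 x^{3} + 6 x^{2} - 1\right) + 5 x^{4} + 2 x^{3} - x - 2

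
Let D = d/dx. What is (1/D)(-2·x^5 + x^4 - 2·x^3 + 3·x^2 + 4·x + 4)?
- \frac{x^{6}}{3} + \frac{x^{5}}{5} - \frac{x^{4}}{2} + x^{3} + 2 x^{2} + 4 x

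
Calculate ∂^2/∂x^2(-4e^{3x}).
- 36 e^{3 x}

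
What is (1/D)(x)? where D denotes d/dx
\frac{x^{2}}{2}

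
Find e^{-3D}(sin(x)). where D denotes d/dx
\sin{\left(x - 3 \right)}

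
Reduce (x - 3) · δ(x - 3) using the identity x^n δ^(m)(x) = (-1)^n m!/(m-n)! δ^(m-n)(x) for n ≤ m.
0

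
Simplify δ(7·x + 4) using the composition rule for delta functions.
\frac{\delta(x + 4/7)}{7}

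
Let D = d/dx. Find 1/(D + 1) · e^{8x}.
\frac{e^{8 x}}{9}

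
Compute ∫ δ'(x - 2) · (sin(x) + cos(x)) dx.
- \cos{\left(2 \right)} + \sin{\left(2 \right)}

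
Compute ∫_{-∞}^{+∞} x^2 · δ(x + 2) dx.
4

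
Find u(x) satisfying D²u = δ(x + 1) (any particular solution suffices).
\frac{|x + 1|}{2}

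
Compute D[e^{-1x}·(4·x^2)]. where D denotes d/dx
4 x \left(2 - x\right) e^{- x}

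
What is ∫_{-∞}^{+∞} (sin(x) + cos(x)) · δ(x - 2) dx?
\cos{\left(2 \right)} + \sin{\left(2 \right)}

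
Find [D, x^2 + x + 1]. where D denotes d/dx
2 x + 1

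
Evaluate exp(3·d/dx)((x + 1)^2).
x^{2} + 8 x + 16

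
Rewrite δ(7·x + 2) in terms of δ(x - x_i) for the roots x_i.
\frac{\delta(x + 2/7)}{7}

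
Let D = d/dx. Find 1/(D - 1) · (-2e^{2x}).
- 2 e^{2 x}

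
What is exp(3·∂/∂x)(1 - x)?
- x - 2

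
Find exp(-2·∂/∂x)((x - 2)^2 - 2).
x^{2} - 8 x + 14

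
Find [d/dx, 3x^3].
9 x^{2}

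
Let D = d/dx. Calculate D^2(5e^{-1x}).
5 e^{- x}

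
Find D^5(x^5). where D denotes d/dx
120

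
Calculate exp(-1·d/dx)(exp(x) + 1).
e^{x - 1} + 1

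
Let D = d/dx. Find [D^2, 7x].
14D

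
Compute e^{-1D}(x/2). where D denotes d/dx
\frac{x}{2} - \frac{1}{2}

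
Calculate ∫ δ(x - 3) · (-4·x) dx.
-12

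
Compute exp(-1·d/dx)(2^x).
2^{x - 1}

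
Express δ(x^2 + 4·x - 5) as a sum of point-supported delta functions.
\frac{\delta(x - 1) + \delta(x + 5)}{6}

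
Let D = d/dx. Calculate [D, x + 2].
1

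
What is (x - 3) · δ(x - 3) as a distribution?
0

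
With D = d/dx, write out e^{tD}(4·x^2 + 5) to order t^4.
4 t^{2} + 8 t x + 4 x^{2} + 5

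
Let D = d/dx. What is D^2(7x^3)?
42 x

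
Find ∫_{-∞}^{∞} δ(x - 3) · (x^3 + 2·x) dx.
33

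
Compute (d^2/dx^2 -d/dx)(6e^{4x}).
72 e^{4 x}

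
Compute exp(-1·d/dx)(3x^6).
3 x^{6} - 18 x^{5} + 45 x^{4} - 60 x^{3} + 45 x^{2} - 18 x + 3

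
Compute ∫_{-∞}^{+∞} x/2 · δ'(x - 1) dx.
- \frac{1}{2}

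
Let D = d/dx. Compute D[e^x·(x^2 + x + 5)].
\left(x^{2} + 3 x + 6\right) e^{x}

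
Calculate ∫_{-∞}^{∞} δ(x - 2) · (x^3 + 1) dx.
9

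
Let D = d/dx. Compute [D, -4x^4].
- 16 x^{3}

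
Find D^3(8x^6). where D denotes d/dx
960 x^{3}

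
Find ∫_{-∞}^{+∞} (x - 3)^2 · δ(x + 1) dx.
16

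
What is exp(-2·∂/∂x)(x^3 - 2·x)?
x^{3} - 6 x^{2} + 10 x - 4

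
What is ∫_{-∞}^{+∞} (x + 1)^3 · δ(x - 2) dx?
27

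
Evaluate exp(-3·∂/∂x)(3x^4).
3 x^{4} - 36 x^{3} + 162 x^{2} - 324 x + 243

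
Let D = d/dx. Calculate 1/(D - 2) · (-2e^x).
2 e^{x}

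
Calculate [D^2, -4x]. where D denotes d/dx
-8D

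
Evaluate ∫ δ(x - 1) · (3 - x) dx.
2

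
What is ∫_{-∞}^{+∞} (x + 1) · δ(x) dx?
1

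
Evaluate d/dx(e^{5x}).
5 e^{5 x}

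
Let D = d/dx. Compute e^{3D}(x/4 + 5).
\frac{x}{4} + \frac{23}{4}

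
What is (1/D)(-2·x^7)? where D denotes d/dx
- \frac{x^{8}}{4}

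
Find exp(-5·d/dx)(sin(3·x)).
\sin{\left(3 x - 15 \right)}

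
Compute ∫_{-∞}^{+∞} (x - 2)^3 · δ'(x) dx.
-12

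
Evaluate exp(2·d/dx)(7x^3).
7 x^{3} + 42 x^{2} + 84 x + 56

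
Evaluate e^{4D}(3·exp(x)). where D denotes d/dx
3 e^{x + 4}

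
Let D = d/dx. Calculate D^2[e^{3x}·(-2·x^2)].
\left(- 18 x^{2} - 24 x - 4\right) e^{3 x}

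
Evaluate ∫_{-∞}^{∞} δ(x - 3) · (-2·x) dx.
-6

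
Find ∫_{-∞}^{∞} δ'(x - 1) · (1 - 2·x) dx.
2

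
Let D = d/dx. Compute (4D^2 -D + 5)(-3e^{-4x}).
- 219 e^{- 4 x}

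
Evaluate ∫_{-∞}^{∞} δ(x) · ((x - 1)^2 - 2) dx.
-1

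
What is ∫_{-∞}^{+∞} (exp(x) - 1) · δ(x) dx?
0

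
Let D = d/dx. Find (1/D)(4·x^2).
\frac{4 x^{3}}{3}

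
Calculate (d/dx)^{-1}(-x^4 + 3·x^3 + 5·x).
- \frac{x^{5}}{5} + \frac{3 x^{4}}{4} + \frac{5 x^{2}}{2}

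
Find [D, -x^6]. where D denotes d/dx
- 6 x^{5}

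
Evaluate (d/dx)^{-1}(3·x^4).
\frac{3 x^{5}}{5}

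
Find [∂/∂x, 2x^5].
10 x^{4}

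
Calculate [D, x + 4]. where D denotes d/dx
1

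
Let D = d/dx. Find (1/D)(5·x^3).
\frac{5 x^{4}}{4}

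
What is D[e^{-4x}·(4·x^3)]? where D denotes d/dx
x^{2} \left(12 - 16 x\right) e^{- 4 x}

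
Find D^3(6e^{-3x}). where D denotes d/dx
- 162 e^{- 3 x}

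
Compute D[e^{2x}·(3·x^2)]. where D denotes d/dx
6 x \left(x + 1\right) e^{2 x}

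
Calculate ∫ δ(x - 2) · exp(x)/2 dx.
\frac{e^{2}}{2}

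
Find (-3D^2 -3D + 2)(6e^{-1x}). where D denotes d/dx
12 e^{- x}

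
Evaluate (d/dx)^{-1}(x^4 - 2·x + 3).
\frac{x^{5}}{5} - x^{2} + 3 x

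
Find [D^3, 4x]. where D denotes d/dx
12D^{2}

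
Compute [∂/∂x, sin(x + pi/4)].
\cos{\left(x + \frac{\pi}{4} \right)}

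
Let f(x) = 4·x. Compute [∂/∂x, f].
4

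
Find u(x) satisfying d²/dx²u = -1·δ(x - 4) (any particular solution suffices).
-\frac{|x - 4|}{2}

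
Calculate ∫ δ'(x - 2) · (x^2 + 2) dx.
-4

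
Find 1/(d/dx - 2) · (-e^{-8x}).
\frac{e^{- 8 x}}{10}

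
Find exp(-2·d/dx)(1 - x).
3 - x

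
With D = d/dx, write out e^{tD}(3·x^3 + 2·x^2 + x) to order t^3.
3 t^{3} + t^{2} \left(9 x + 2\right) + t \left(9 x^{2} + 4 x + 1\right) + 3 x^{3} + 2 x^{2} + x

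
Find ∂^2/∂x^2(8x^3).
48 x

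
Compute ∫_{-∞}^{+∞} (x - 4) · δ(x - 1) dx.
-3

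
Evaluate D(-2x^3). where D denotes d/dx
- 6 x^{2}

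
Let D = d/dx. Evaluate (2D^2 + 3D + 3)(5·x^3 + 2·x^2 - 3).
15 x^{3} + 51 x^{2} + 72 x - 1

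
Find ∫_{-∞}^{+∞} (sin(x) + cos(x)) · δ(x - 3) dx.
\cos{\left(3 \right)} + \sin{\left(3 \right)}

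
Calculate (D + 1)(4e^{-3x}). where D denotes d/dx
- 8 e^{- 3 x}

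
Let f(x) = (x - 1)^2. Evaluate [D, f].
2 x - 2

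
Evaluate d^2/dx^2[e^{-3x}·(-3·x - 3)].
9 \left(- 3 x - 1\right) e^{- 3 x}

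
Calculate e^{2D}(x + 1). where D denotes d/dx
x + 3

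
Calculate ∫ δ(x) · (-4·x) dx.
0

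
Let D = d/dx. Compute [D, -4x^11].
- 44 x^{10}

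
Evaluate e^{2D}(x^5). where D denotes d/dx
x^{5} + 10 x^{4} + 40 x^{3} + 80 x^{2} + 80 x + 32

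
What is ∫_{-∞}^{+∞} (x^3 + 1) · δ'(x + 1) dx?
-3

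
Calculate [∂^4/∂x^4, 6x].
24\frac{d^{3}}{dx^{3}}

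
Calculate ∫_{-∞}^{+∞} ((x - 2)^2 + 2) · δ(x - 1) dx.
3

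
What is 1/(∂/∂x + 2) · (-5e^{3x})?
- e^{3 x}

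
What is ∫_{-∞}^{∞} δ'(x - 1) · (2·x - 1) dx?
-2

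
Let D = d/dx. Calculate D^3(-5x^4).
- 120 x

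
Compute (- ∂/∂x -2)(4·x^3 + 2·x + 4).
- 8 x^{3} - 12 x^{2} - 4 x - 10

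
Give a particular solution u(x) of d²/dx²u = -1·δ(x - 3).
-\frac{|x - 3|}{2}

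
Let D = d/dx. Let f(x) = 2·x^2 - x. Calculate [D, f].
4 x - 1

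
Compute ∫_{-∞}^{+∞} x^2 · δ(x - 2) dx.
4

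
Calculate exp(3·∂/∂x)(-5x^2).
- 5 x^{2} - 30 x - 45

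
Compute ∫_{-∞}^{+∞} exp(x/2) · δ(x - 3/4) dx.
e^{\frac{3}{8}}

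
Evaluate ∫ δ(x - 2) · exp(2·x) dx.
e^{4}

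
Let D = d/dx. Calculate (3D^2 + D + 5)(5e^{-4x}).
245 e^{- 4 x}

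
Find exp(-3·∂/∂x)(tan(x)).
\tan{\left(x - 3 \right)}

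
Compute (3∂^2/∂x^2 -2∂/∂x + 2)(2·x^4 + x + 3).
4 x^{4} - 16 x^{3} + 72 x^{2} + 2 x + 4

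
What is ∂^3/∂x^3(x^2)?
0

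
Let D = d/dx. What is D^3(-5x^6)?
- 600 x^{3}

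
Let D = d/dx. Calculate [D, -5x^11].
- 55 x^{10}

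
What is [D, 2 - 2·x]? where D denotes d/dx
-2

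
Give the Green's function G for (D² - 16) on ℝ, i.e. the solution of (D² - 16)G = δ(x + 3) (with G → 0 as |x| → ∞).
-\frac{e^{-4|x + 3|}}{8}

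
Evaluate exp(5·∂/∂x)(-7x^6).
- 7 x^{6} - 210 x^{5} - 2625 x^{4} - 17500 x^{3} - 65625 x^{2} - 131250 x - 109375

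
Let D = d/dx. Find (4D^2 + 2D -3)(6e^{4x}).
414 e^{4 x}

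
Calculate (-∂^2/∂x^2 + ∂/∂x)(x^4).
4 x^{2} \left(x - 3\right)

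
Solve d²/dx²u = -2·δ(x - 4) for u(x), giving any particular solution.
-|x - 4|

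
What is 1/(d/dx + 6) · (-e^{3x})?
- \frac{e^{3 x}}{9}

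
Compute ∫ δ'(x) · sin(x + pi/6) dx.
- \frac{\sqrt{3}}{2}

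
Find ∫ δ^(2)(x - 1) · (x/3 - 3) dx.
0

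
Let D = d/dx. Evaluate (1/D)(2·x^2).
\frac{2 x^{3}}{3}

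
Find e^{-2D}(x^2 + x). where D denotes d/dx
x^{2} - 3 x + 2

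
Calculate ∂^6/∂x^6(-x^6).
-720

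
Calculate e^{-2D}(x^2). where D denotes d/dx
x^{2} - 4 x + 4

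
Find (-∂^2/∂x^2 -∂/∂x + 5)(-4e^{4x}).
60 e^{4 x}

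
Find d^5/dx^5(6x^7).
15120 x^{2}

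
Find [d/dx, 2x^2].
4 x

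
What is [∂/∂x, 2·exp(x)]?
2 e^{x}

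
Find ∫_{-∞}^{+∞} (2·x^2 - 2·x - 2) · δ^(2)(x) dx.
4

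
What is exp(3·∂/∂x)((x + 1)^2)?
x^{2} + 8 x + 16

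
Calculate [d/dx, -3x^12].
- 36 x^{11}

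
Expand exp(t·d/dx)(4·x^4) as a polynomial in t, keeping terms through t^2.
4 x^{2} \left(6 t^{2} + 4 t x + x^{2}\right)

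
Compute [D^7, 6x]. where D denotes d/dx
42D^{6}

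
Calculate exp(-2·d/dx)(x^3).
x^{3} - 6 x^{2} + 12 x - 8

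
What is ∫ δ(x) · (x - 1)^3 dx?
-1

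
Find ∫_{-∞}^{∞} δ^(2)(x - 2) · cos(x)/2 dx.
- \frac{\cos{\left(2 \right)}}{2}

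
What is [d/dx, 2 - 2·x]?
-2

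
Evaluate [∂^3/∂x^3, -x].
-3\frac{d^{2}}{dx^{2}}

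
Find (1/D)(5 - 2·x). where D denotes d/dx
- x^{2} + 5 x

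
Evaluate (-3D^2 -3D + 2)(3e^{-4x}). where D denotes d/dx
- 102 e^{- 4 x}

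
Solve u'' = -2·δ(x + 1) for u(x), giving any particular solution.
-|x + 1|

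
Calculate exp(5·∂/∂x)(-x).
- x - 5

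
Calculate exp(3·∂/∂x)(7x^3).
7 x^{3} + 63 x^{2} + 189 x + 189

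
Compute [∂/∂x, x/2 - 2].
\frac{1}{2}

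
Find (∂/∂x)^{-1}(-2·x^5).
- \frac{x^{6}}{3}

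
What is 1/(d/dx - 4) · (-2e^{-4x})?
\frac{e^{- 4 x}}{4}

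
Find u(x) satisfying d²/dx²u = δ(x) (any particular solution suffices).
\frac{|x|}{2}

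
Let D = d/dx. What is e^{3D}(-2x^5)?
- 2 x^{5} - 30 x^{4} - 180 x^{3} - 540 x^{2} - 810 x - 486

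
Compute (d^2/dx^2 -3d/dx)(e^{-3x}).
18 e^{- 3 x}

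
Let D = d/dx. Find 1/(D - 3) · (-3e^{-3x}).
\frac{e^{- 3 x}}{2}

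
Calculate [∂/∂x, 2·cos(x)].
- 2 \sin{\left(x \right)}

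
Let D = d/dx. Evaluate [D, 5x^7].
35 x^{6}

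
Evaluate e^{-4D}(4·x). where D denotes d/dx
4 x - 16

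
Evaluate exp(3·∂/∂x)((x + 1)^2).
x^{2} + 8 x + 16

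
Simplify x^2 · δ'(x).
0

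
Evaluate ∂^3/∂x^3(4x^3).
24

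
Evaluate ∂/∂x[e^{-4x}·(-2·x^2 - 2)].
4 \left(2 x^{2} - x + 2\right) e^{- 4 x}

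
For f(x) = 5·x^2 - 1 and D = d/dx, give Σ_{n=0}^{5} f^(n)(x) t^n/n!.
5 t^{2} + 10 t x + 5 x^{2} - 1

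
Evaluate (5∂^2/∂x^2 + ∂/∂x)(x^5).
5 x^{3} \left(x + 20\right)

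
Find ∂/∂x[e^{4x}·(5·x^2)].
10 x \left(2 x + 1\right) e^{4 x}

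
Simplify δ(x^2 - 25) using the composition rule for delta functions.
\frac{\delta(x + 5) + \delta(x - 5)}{10}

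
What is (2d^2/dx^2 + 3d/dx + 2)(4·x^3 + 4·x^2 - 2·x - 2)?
8 x^{3} + 44 x^{2} + 68 x + 6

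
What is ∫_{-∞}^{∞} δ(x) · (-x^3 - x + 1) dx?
1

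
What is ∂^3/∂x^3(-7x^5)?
- 420 x^{2}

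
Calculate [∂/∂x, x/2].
\frac{1}{2}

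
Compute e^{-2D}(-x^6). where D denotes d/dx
- x^{6} + 12 x^{5} - 60 x^{4} + 160 x^{3} - 240 x^{2} + 192 x - 64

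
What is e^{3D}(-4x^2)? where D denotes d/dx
- 4 x^{2} - 24 x - 36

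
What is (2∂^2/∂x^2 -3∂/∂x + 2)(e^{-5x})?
67 e^{- 5 x}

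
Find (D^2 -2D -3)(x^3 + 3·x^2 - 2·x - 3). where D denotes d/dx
- 3 x^{3} - 15 x^{2} + 19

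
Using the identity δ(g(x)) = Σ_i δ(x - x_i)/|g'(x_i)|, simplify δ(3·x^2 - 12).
\frac{\delta(x - 2) + \delta(x + 2)}{12}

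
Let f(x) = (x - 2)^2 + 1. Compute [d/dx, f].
2 x - 4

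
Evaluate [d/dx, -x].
-1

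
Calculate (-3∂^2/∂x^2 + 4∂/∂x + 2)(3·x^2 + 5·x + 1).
6 x^{2} + 34 x + 4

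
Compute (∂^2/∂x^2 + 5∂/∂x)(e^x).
6 e^{x}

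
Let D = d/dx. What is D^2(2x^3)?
12 x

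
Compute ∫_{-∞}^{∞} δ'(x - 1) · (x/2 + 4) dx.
- \frac{1}{2}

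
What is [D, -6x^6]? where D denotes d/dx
- 36 x^{5}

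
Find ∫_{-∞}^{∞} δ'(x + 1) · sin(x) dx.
- \cos{\left(1 \right)}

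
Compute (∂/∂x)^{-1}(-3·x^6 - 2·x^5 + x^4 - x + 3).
- \frac{3 x^{7}}{7} - \frac{x^{6}}{3} + \frac{x^{5}}{5} - \frac{x^{2}}{2} + 3 x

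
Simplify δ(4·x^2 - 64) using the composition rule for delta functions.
\frac{\delta(x - 4) + \delta(x + 4)}{32}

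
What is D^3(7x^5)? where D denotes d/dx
420 x^{2}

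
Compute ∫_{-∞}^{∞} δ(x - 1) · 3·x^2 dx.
3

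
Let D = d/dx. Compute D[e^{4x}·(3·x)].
\left(12 x + 3\right) e^{4 x}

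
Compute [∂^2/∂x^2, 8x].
16\frac{d}{dx}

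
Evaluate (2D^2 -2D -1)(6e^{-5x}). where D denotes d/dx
354 e^{- 5 x}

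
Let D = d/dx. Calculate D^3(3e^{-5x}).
- 375 e^{- 5 x}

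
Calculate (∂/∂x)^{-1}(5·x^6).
\frac{5 x^{7}}{7}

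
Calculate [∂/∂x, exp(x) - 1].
e^{x}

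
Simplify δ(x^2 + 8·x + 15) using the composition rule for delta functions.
\frac{\delta(x + 3) + \delta(x + 5)}{2}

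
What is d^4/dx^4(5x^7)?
4200 x^{3}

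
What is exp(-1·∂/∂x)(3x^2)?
3 x^{2} - 6 x + 3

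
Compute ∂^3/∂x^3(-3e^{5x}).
- 375 e^{5 x}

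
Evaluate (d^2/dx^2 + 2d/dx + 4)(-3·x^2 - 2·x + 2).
- 12 x^{2} - 20 x - 2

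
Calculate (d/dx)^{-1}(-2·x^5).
- \frac{x^{6}}{3}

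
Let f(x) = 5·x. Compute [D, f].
5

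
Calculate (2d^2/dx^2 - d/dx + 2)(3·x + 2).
6 x + 1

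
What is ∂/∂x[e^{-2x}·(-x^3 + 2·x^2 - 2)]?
\left(2 x^{3} - 7 x^{2} + 4 x + 4\right) e^{- 2 x}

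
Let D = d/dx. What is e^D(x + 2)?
x + 3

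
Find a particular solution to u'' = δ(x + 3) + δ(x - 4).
\frac{|x + 3|}{2} + \frac{|x - 4|}{2}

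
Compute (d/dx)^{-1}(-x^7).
- \frac{x^{8}}{8}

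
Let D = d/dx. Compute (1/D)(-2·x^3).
- \frac{x^{4}}{2}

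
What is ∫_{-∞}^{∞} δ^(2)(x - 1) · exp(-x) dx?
e^{-1}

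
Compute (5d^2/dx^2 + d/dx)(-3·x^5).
15 x^{3} \left(- x - 20\right)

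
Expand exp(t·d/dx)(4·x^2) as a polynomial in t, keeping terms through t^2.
4 t^{2} + 8 t x + 4 x^{2}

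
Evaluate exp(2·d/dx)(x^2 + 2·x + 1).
x^{2} + 6 x + 9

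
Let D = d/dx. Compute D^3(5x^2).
0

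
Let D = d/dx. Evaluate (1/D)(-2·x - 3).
- x^{2} - 3 x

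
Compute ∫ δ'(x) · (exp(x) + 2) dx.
-1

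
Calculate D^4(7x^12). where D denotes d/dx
83160 x^{8}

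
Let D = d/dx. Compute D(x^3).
3 x^{2}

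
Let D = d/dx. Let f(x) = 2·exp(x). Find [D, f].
2 e^{x}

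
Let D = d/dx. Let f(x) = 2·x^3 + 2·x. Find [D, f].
6 x^{2} + 2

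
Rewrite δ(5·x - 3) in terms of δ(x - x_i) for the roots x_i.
\frac{\delta(x - 3/5)}{5}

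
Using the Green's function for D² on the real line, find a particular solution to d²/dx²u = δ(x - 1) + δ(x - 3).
\frac{|x - 1|}{2} + \frac{|x - 3|}{2}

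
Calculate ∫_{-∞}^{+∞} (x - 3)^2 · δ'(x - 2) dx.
2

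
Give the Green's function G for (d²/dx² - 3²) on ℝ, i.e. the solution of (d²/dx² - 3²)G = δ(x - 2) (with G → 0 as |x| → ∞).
-\frac{e^{-3|x - 2|}}{6}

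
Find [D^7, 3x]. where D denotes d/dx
21D^{6}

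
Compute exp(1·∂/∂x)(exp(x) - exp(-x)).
2 \sinh{\left(x + 1 \right)}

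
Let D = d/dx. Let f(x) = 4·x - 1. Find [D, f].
4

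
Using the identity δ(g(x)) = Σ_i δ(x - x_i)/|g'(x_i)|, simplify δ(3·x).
\frac{\delta(x)}{3}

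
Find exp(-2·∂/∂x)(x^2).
x^{2} - 4 x + 4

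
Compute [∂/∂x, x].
1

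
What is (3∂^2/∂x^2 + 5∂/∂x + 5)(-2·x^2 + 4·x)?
8 - 10 x^{2}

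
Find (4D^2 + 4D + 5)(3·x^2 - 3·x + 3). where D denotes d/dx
15 x^{2} + 9 x + 27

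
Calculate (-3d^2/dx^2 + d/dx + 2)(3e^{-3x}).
- 84 e^{- 3 x}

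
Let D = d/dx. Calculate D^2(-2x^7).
- 84 x^{5}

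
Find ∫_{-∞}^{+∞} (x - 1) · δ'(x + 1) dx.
-1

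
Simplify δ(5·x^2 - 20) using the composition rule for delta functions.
\frac{\delta(x - 2) + \delta(x + 2)}{20}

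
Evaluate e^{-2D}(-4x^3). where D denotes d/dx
- 4 x^{3} + 24 x^{2} - 48 x + 32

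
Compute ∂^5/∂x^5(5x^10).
151200 x^{5}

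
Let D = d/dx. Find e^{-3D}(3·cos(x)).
3 \cos{\left(x - 3 \right)}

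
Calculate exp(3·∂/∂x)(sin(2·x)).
\sin{\left(2 x + 6 \right)}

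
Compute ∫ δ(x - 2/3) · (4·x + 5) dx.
\frac{23}{3}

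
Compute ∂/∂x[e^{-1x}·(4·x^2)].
4 x \left(2 - x\right) e^{- x}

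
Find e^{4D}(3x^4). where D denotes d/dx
3 x^{4} + 48 x^{3} + 288 x^{2} + 768 x + 768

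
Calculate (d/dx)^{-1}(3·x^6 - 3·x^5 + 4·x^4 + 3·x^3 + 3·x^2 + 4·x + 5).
\frac{3 x^{7}}{7} - \frac{x^{6}}{2} + \frac{4 x^{5}}{5} + \frac{3 x^{4}}{4} + x^{3} + 2 x^{2} + 5 x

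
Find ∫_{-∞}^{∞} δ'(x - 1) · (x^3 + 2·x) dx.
-5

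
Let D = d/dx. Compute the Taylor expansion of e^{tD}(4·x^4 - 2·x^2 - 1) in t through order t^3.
16 t^{3} x + t^{2} \left(24 x^{2} - 2\right) + 4 t x \left(4 x^{2} - 1\right) + 4 x^{4} - 2 x^{2} - 1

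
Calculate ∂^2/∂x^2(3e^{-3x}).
27 e^{- 3 x}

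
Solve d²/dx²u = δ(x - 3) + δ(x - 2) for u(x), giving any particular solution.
\frac{|x - 3|}{2} + \frac{|x - 2|}{2}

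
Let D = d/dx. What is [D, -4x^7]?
- 28 x^{6}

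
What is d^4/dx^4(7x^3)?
0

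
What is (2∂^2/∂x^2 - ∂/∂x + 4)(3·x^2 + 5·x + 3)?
12 x^{2} + 14 x + 19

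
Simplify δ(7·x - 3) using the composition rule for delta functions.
\frac{\delta(x - 3/7)}{7}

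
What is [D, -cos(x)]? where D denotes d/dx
\sin{\left(x \right)}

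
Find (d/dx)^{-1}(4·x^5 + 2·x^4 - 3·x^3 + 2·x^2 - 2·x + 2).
\frac{2 x^{6}}{3} + \frac{2 x^{5}}{5} - \frac{3 x^{4}}{4} + \frac{2 x^{3}}{3} - x^{2} + 2 x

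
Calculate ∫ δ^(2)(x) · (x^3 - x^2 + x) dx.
-2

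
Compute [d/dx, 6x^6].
36 x^{5}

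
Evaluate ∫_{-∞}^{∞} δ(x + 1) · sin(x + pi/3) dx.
\cos{\left(\frac{\pi}{6} + 1 \right)}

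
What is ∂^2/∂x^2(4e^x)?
4 e^{x}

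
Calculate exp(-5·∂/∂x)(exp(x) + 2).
e^{x - 5} + 2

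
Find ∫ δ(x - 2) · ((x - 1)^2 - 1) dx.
0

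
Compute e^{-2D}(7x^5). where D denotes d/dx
7 x^{5} - 70 x^{4} + 280 x^{3} - 560 x^{2} + 560 x - 224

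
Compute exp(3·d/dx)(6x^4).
6 x^{4} + 72 x^{3} + 324 x^{2} + 648 x + 486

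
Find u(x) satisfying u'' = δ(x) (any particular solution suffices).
\frac{|x|}{2}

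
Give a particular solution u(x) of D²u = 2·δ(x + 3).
|x + 3|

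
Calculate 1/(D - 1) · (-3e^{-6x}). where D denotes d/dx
\frac{3 e^{- 6 x}}{7}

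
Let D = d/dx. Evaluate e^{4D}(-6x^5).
- 6 x^{5} - 120 x^{4} - 960 x^{3} - 3840 x^{2} - 7680 x - 6144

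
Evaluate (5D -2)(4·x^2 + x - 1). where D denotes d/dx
- 8 x^{2} + 38 x + 7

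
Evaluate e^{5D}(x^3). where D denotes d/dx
x^{3} + 15 x^{2} + 75 x + 125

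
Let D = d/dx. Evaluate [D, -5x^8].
- 40 x^{7}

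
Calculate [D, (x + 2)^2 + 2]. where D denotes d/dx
2 x + 4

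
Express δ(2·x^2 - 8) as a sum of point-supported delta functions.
\frac{\delta(x - 2) + \delta(x + 2)}{8}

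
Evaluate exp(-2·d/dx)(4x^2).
4 x^{2} - 16 x + 16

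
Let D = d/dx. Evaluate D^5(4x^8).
26880 x^{3}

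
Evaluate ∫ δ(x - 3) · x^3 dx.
27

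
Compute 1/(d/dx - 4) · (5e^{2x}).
- \frac{5 e^{2 x}}{2}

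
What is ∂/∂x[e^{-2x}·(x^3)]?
x^{2} \left(3 - 2 x\right) e^{- 2 x}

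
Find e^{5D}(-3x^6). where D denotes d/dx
- 3 x^{6} - 90 x^{5} - 1125 x^{4} - 7500 x^{3} - 28125 x^{2} - 56250 x - 46875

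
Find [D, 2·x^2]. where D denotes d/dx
4 x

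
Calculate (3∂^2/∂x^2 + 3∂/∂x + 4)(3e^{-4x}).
120 e^{- 4 x}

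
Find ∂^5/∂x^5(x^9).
15120 x^{4}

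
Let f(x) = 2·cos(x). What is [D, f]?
- 2 \sin{\left(x \right)}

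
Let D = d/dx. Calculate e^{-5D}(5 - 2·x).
15 - 2 x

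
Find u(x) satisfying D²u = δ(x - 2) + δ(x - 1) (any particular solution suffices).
\frac{|x - 2|}{2} + \frac{|x - 1|}{2}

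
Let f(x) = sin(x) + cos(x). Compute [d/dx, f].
- \sin{\left(x \right)} + \cos{\left(x \right)}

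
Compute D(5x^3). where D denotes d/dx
15 x^{2}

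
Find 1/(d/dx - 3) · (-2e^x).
e^{x}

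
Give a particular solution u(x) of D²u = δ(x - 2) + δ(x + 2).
\frac{|x - 2|}{2} + \frac{|x + 2|}{2}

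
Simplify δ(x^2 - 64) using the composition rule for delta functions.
\frac{\delta(x - 8) + \delta(x + 8)}{16}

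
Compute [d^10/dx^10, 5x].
50\frac{d^{9}}{dx^{9}}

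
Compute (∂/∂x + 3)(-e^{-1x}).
- 2 e^{- x}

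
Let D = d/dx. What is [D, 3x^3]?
9 x^{2}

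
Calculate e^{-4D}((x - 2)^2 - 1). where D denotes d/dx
x^{2} - 12 x + 35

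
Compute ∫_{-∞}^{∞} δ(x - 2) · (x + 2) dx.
4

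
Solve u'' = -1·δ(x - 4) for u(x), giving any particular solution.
-\frac{|x - 4|}{2}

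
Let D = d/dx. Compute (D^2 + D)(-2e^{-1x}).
0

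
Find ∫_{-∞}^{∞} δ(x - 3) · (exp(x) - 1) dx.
-1 + e^{3}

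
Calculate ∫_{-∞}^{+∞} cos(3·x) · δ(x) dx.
1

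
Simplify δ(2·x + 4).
\frac{\delta(x + 2)}{2}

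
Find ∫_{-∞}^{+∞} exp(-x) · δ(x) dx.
1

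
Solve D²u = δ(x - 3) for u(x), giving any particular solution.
\frac{|x - 3|}{2}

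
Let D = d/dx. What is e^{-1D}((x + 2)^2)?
x^{2} + 2 x + 1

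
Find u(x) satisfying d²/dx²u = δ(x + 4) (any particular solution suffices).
\frac{|x + 4|}{2}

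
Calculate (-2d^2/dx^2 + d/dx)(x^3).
3 x \left(x - 4\right)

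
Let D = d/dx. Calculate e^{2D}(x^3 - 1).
x^{3} + 6 x^{2} + 12 x + 7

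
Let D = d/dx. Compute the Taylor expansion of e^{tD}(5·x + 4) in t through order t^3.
5 t + 5 x + 4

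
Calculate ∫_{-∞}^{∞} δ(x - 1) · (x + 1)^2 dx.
4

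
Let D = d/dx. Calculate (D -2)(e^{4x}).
2 e^{4 x}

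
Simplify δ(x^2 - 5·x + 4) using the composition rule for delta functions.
\frac{\delta(x - 4) + \delta(x - 1)}{3}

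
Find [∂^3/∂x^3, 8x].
24\frac{d^{2}}{dx^{2}}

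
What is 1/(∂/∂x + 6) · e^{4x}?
\frac{e^{4 x}}{10}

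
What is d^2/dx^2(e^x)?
e^{x}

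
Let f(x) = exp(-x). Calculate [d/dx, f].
- e^{- x}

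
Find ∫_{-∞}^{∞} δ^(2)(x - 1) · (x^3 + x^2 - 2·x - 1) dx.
8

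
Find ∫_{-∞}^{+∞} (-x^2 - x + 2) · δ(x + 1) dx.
2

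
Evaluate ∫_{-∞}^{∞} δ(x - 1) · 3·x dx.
3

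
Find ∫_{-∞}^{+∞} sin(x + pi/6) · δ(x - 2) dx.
\sin{\left(\frac{\pi}{6} + 2 \right)}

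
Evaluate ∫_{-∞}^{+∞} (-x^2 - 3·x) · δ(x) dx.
0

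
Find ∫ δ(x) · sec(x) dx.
1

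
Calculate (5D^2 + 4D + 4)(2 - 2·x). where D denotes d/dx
- 8 x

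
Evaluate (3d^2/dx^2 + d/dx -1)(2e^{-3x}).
46 e^{- 3 x}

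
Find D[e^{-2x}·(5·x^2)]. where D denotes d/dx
10 x \left(1 - x\right) e^{- 2 x}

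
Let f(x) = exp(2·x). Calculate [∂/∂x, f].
2 e^{2 x}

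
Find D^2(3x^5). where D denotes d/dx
60 x^{3}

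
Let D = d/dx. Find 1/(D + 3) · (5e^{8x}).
\frac{5 e^{8 x}}{11}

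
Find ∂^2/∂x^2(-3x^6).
- 90 x^{4}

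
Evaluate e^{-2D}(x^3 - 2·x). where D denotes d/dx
x^{3} - 6 x^{2} + 10 x - 4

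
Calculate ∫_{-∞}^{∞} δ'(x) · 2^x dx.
- \log{\left(2 \right)}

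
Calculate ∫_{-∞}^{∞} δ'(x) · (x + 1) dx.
-1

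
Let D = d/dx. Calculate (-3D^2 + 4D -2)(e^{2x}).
- 6 e^{2 x}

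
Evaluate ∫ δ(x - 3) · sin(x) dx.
\sin{\left(3 \right)}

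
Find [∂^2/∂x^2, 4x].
8\frac{d}{dx}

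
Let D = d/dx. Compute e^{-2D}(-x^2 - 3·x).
- x^{2} + x + 2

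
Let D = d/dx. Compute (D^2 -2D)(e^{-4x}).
24 e^{- 4 x}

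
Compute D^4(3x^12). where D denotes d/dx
35640 x^{8}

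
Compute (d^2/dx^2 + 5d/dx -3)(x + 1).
2 - 3 x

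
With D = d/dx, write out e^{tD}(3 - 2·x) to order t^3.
- 2 t - 2 x + 3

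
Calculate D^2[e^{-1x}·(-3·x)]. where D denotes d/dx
3 \left(2 - x\right) e^{- x}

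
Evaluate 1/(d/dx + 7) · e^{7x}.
\frac{e^{7 x}}{14}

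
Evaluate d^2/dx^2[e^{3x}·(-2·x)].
\left(- 18 x - 12\right) e^{3 x}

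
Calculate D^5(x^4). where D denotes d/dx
0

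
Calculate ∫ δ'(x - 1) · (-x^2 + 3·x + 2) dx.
-1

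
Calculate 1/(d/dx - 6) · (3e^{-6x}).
- \frac{e^{- 6 x}}{4}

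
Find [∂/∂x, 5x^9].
45 x^{8}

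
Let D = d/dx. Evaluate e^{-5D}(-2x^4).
- 2 x^{4} + 40 x^{3} - 300 x^{2} + 1000 x - 1250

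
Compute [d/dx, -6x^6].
- 36 x^{5}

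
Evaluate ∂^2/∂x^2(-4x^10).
- 360 x^{8}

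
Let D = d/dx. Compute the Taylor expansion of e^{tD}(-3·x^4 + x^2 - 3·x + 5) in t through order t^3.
- 12 t^{3} x - t^{2} \left(18 x^{2} - 1\right) - t \left(12 x^{3} - 2 x + 3\right) - 3 x^{4} + x^{2} - 3 x + 5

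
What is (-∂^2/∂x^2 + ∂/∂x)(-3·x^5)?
15 x^{3} \left(4 - x\right)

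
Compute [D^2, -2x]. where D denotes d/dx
-4D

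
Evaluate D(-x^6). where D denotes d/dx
- 6 x^{5}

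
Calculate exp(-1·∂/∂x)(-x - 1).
- x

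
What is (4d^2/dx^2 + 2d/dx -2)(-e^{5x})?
- 108 e^{5 x}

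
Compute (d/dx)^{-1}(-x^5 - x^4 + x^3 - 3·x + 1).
- \frac{x^{6}}{6} - \frac{x^{5}}{5} + \frac{x^{4}}{4} - \frac{3 x^{2}}{2} + x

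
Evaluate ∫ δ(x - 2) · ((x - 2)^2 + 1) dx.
1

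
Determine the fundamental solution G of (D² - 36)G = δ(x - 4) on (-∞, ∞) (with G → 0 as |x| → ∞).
-\frac{e^{-6|x - 4|}}{12}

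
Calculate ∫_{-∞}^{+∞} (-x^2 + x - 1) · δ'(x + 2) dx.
-5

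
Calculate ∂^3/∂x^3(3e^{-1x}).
- 3 e^{- x}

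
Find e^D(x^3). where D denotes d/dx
x^{3} + 3 x^{2} + 3 x + 1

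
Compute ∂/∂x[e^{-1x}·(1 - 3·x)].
\left(3 x - 4\right) e^{- x}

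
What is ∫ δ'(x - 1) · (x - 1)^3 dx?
0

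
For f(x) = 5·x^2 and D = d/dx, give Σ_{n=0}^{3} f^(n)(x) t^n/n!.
5 t^{2} + 10 t x + 5 x^{2}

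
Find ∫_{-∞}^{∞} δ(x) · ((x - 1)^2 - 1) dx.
0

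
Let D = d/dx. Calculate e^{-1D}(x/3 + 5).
\frac{x}{3} + \frac{14}{3}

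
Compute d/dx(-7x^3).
- 21 x^{2}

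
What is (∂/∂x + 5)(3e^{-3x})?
6 e^{- 3 x}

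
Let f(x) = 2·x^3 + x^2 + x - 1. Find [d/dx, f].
6 x^{2} + 2 x + 1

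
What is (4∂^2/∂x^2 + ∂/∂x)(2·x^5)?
10 x^{3} \left(x + 16\right)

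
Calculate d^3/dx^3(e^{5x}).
125 e^{5 x}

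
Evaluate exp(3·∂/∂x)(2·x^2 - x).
2 x^{2} + 11 x + 15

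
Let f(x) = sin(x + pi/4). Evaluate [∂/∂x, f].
\cos{\left(x + \frac{\pi}{4} \right)}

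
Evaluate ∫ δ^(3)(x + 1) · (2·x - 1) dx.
0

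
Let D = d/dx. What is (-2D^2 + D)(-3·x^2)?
12 - 6 x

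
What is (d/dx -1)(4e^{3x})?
8 e^{3 x}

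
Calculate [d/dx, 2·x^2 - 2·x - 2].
4 x - 2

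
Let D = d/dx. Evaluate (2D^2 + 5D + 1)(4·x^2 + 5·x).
4 x^{2} + 45 x + 41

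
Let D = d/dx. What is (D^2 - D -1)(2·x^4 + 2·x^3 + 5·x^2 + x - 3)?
- 2 x^{4} - 10 x^{3} + 13 x^{2} + x + 12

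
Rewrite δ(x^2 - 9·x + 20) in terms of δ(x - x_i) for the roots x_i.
\frac{\delta(x - 5) + \delta(x - 4)}{1}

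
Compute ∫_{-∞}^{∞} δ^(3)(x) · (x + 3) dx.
0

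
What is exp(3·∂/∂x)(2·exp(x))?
2 e^{x + 3}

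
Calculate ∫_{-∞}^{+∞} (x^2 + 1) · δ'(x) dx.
0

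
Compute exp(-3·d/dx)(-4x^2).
- 4 x^{2} + 24 x - 36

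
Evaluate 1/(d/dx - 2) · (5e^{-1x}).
- \frac{5 e^{- x}}{3}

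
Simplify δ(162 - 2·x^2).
\frac{\delta(x - 9) + \delta(x + 9)}{36}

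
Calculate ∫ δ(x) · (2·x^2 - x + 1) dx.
1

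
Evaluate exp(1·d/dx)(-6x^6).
- 6 x^{6} - 36 x^{5} - 90 x^{4} - 120 x^{3} - 90 x^{2} - 36 x - 6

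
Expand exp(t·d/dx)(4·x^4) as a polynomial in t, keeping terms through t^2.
4 x^{2} \left(6 t^{2} + 4 t x + x^{2}\right)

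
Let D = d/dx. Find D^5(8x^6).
5760 x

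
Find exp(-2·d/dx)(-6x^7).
- 6 x^{7} + 84 x^{6} - 504 x^{5} + 1680 x^{4} - 3360 x^{3} + 4032 x^{2} - 2688 x + 768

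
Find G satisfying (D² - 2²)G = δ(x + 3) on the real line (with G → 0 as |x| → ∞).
-\frac{e^{-2|x + 3|}}{4}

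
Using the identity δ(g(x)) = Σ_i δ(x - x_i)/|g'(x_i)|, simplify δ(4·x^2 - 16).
\frac{\delta(x - 2) + \delta(x + 2)}{16}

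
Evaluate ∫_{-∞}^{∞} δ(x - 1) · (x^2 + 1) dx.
2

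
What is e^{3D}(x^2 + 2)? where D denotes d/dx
x^{2} + 6 x + 11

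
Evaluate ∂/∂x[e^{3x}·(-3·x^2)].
3 x \left(- 3 x - 2\right) e^{3 x}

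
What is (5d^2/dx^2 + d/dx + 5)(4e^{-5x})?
500 e^{- 5 x}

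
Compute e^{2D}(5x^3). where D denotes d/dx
5 x^{3} + 30 x^{2} + 60 x + 40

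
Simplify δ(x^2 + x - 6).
\frac{\delta(x + 3) + \delta(x - 2)}{5}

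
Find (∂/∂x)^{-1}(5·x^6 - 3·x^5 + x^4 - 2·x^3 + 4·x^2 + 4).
\frac{5 x^{7}}{7} - \frac{x^{6}}{2} + \frac{x^{5}}{5} - \frac{x^{4}}{2} + \frac{4 x^{3}}{3} + 4 x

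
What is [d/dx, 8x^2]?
16 x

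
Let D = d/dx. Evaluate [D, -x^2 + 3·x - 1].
3 - 2 x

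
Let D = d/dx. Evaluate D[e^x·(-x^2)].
x \left(- x - 2\right) e^{x}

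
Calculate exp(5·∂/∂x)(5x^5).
5 x^{5} + 125 x^{4} + 1250 x^{3} + 6250 x^{2} + 15625 x + 15625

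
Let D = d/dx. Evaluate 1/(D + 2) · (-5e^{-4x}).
\frac{5 e^{- 4 x}}{2}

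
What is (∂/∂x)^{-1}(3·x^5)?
\frac{x^{6}}{2}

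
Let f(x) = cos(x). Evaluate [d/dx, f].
- \sin{\left(x \right)}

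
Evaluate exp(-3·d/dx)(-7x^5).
- 7 x^{5} + 105 x^{4} - 630 x^{3} + 1890 x^{2} - 2835 x + 1701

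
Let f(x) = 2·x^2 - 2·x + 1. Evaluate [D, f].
4 x - 2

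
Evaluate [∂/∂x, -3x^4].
- 12 x^{3}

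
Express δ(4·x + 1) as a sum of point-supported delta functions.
\frac{\delta(x + 1/4)}{4}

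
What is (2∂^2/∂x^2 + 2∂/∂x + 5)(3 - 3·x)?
9 - 15 x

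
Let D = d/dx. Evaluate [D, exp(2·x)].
2 e^{2 x}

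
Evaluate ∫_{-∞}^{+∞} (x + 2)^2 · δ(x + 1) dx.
1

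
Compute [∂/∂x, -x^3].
- 3 x^{2}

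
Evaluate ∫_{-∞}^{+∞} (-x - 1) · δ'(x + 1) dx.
1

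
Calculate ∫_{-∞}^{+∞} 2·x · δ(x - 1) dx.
2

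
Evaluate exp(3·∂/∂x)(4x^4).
4 x^{4} + 48 x^{3} + 216 x^{2} + 432 x + 324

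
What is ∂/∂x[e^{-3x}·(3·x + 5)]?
3 \left(- 3 x - 4\right) e^{- 3 x}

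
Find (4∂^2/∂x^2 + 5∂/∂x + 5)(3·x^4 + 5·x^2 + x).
15 x^{4} + 60 x^{3} + 169 x^{2} + 55 x + 45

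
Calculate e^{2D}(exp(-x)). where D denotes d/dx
e^{- x - 2}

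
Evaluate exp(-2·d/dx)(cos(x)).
\cos{\left(x - 2 \right)}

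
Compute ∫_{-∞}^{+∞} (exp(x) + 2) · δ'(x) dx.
-1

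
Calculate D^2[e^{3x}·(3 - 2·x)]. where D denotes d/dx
\left(15 - 18 x\right) e^{3 x}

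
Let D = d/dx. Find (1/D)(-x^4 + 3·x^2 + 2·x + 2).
- \frac{x^{5}}{5} + x^{3} + x^{2} + 2 x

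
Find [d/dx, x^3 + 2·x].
3 x^{2} + 2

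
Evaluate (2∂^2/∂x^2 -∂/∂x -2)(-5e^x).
5 e^{x}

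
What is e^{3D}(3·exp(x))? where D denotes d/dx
3 e^{x + 3}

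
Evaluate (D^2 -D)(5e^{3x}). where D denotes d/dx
30 e^{3 x}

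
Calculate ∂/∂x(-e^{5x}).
- 5 e^{5 x}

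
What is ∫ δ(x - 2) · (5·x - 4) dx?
6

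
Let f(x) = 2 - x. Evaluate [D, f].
-1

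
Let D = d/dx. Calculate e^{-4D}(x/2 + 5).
\frac{x}{2} + 3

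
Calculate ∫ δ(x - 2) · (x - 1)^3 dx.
1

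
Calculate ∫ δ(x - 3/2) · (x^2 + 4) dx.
\frac{25}{4}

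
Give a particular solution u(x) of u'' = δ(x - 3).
\frac{|x - 3|}{2}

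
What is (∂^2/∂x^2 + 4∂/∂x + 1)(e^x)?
6 e^{x}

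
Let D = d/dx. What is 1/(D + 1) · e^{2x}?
\frac{e^{2 x}}{3}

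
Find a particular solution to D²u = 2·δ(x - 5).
|x - 5|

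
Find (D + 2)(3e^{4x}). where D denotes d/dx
18 e^{4 x}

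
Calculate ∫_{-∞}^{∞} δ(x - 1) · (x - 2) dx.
-1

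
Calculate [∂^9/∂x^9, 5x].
45\frac{d^{8}}{dx^{8}}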